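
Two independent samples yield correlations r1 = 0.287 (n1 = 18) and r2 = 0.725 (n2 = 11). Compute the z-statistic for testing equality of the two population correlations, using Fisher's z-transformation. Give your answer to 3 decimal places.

-1.423

z1 = atanh(0.287) = 0.295294,  z2 = atanh(0.725) = 0.918106
SE = √(1/(n1−3) + 1/(n2−3)) = √(1/15 + 1/8) = √(0.0666667 + 0.1250000) = √0.1916667 = 0.437798
z = (z1 − z2)/SE = (0.295294 − 0.918106) / 0.437798 = -0.622812 / 0.437798 = -1.423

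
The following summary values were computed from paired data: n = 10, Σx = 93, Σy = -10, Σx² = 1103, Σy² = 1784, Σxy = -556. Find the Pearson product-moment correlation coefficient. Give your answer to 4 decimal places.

-0.7124

Numerator: nΣxy − (Σx)(Σy) = 10·(-556) − (93)(-10) = -4630
Denominator: √[(nΣx²−(Σx)²)(nΣy²−(Σy)²)]
  nΣx²−(Σx)² = 10·1103 − 8649 = 2381;  nΣy²−(Σy)² = 10·1784 − 100 = 17740
  √(2381·17740) = √42238940 = 6499.1492
r = -4630 / 6499.1492 = -0.7124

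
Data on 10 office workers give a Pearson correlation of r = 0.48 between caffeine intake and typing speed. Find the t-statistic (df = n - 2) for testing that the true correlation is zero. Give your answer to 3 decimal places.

1.548

1 − r² = 1 − 0.2304 = 0.7696;  √(1−r²) = 0.877268
√(n−2) = √8 = 2.828427
t = r·√(n−2)/√(1−r²) = 0.48 · 2.828427 / 0.877268 = 1.548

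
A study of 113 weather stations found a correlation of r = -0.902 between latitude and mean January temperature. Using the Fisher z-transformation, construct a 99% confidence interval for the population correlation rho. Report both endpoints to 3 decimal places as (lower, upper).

Fisher z: z_r = atanh(r) = ½·ln((1+(-0.902))/(1−(-0.902))) = -1.482847
SE(z) = 1/√(n−3) = 1/√110 = 0.095346
99% ⇒ z* = 2.576; margin = 2.576·0.095346 = 0.245611
CI on z-scale: (-1.728458, -1.237236)
Back-transform: tanh(-1.728458) = -0.938873, tanh(-1.237236) = -0.844665

(-0.939, -0.845)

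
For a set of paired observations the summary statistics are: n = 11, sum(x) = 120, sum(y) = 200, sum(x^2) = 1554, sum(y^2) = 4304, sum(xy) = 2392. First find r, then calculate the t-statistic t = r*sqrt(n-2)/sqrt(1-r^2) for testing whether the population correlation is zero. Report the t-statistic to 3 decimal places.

S_xy = nΣxy − ΣxΣy = 11·2392 − 120·200 = 26312 − 24000 = 2312
S_xx = nΣx² − (Σx)² = 11·1554 − 120² = 17094 − 14400 = 2694
S_yy = nΣy² − (Σy)² = 11·4304 − 200² = 47344 − 40000 = 7344
r = S_xy / √(S_xx·S_yy) = 2312 / √(2694·7344) = 2312 / √19784736 = 2312 / 4448.0036 = 0.5198
t = r·√(n−2)/√(1−r²) = 0.5198·√9 / √(1−0.270192) = 1.559400 / 0.854288 = 1.825

1.825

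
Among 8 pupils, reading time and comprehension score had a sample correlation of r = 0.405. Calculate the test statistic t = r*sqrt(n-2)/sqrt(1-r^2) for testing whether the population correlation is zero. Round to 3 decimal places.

1.085

1 − r² = 1 − 0.164025 = 0.835975;  √(1−r²) = 0.914317
√(n−2) = √6 = 2.449490
t = r·√(n−2)/√(1−r²) = 0.405 · 2.449490 / 0.914317 = 1.085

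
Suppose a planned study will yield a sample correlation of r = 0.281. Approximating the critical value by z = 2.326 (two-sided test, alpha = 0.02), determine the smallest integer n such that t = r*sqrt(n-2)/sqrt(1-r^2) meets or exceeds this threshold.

r√(n−2)/√(1−r²) ≥ 2.326  ⇔  n−2 ≥ (2.326)²·(1−r²)/r²
(1−r²)/r² = (1−0.078961)/0.078961 = 11.6645
n ≥ 2 + 5.410276·11.6645 = 2 + 63.1082 = 65.1082
⌈65.1082⌉ = 66

66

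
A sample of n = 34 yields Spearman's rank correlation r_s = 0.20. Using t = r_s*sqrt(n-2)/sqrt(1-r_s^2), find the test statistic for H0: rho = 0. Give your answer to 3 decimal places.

t = r_s·√(n−2) / √(1−r_s²) with r_s = 0.20, n = 34
  = 0.20·√32 / √(1 − 0.0400)
  = 0.20·5.656854 / 0.979796
  = 1.131371 / 0.979796 = 1.155

1.155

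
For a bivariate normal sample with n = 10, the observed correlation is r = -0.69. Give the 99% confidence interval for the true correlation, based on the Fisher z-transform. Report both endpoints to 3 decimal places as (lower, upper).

(-0.949, 0.125)

Fisher z: z_r = atanh(r) = ½·ln((1+(-0.69))/(1−(-0.69))) = -0.847956
SE(z) = 1/√(n−3) = 1/√7 = 0.377964
99% ⇒ z* = 2.576; margin = 2.576·0.377964 = 0.973635
CI on z-scale: (-1.821591, 0.125679)
Back-transform: tanh(-1.821591) = -0.948997, tanh(0.125679) = 0.125021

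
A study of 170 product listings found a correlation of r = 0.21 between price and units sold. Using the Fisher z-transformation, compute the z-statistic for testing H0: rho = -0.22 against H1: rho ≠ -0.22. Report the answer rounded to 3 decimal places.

5.645

z_r = atanh(0.21) = 0.213171,  z_0 = atanh(-0.22) = -0.223656
SE = 1/√(n−3) = 1/√167 = 0.077382
z = (z_r − z_0)/SE = (0.213171 − (-0.223656)) / 0.077382 = 0.436827 / 0.077382 = 5.645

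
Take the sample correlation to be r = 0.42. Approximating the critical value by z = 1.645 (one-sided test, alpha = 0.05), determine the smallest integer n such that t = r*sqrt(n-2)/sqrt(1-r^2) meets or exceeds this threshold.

Need r·√(n−2)/√(1−r²) ≥ 1.645
√(n−2) ≥ 1.645·√(1−0.1764) / 0.42 = 1.645·0.907524 / 0.42 = 3.5545
n−2 ≥ 12.6345  ⇒  n ≥ 14.6345
Smallest integer n = 15

15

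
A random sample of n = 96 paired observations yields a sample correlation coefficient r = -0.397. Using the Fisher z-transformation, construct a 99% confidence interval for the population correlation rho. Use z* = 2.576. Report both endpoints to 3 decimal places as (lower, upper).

Fisher z: z_r = atanh(r) = ½·ln((1+(-0.397))/(1−(-0.397))) = -0.420083
SE(z) = 1/√(n−3) = 1/√93 = 0.103695
99% ⇒ z* = 2.576; margin = 2.576·0.103695 = 0.267118
CI on z-scale: (-0.687201, -0.152965)
Back-transform: tanh(-0.687201) = -0.596181, tanh(-0.152965) = -0.151783

(-0.596, -0.152)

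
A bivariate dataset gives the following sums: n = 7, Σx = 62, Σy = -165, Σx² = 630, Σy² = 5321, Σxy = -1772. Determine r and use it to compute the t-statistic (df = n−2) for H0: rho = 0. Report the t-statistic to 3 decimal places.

S_xy = nΣxy − ΣxΣy = 7·(-1772) − 62·(-165) = -12404 − (-10230) = -2174
S_xx = nΣx² − (Σx)² = 7·630 − 62² = 4410 − 3844 = 566
S_yy = nΣy² − (Σy)² = 7·5321 − (-165)² = 37247 − 27225 = 10022
r = S_xy / √(S_xx·S_yy) = -2174 / √(566·10022) = -2174 / √5672452 = -2174 / 2381.6910 = -0.9128
t = r·√(n−2)/√(1−r²) = -0.9128·√5 / √(1−0.833204) = -2.041083 / 0.408407 = -4.998

-4.998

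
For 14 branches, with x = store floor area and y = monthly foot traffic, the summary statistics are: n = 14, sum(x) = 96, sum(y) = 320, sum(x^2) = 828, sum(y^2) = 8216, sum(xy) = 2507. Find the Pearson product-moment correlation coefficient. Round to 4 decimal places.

Numerator: nΣxy − (Σx)(Σy) = 14·2507 − (96)(320) = 4378
Denominator: √[(nΣx²−(Σx)²)(nΣy²−(Σy)²)]
  nΣx²−(Σx)² = 14·828 − 9216 = 2376;  nΣy²−(Σy)² = 14·8216 − 102400 = 12624
  √(2376·12624) = √29994624 = 5476.7348
r = 4378 / 5476.7348 = 0.7994

0.7994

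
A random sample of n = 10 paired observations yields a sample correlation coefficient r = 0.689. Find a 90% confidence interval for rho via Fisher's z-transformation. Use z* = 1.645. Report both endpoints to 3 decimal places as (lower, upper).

(0.221, 0.899)

z_r = atanh(0.689) = 0.846050;  SE = 1/√(n−3) = 1/√7 = 0.377964
z-limits: 0.846050 ± 1.645·0.377964 = 0.846050 ± 0.621751 = [0.224299, 1.467801]
ρ-limits: (tanh 0.224299, tanh 1.467801) = (0.221, 0.899)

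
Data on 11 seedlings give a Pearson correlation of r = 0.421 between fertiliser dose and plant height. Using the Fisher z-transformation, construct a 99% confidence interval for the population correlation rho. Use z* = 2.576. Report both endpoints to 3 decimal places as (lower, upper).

(-0.432, 0.876)

z_r = atanh(0.421) = 0.448907;  SE = 1/√(n−3) = 1/√8 = 0.353553
z-limits: 0.448907 ± 2.576·0.353553 = 0.448907 ± 0.910753 = [-0.461846, 1.359660]
ρ-limits: (tanh -0.461846, tanh 1.359660) = (-0.432, 0.876)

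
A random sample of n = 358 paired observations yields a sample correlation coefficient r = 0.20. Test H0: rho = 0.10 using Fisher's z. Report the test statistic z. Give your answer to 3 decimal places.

1.929

Fisher z: atanh(0.20) = 0.202733, atanh(0.10) = 0.100335
z = (z_r − z_0)·√(n−3) = (0.202733 − 0.100335)·√355 = 0.102398 · 18.841444 = 1.929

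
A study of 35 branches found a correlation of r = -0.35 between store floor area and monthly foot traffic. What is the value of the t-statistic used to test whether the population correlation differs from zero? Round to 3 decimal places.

-2.146

t = r·√(n−2) / √(1−r²) with r = -0.35, n = 35
  = -0.35·√33 / √(1 − 0.1225)
  = -0.35·5.744563 / 0.936750
  = -2.010597 / 0.936750 = -2.146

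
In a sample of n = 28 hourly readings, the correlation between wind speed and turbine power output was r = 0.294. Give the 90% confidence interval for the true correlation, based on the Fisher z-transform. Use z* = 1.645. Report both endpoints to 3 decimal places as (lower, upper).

(-0.026, 0.559)

z_r = atanh(0.294) = 0.302939;  SE = 1/√(n−3) = 1/√25 = 0.200000
z-limits: 0.302939 ± 1.645·0.200000 = 0.302939 ± 0.329000 = [-0.026061, 0.631939]
ρ-limits: (tanh -0.026061, tanh 0.631939) = (-0.026, 0.559)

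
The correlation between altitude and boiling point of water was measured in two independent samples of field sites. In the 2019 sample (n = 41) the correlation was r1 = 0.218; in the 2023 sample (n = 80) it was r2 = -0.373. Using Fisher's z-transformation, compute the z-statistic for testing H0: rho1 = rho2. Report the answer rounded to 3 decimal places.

Fisher z-transforms: z1 = atanh(0.218) = 0.221555, z2 = atanh(-0.373) = -0.391903; difference d = 0.613458
Var(d) = 1/38 + 1/77 = 0.0263158 + 0.0129870 = 0.0393028
z = d/√Var(d) = 0.613458 / √0.0393028 = 0.613458 / 0.198249 = 3.094

3.094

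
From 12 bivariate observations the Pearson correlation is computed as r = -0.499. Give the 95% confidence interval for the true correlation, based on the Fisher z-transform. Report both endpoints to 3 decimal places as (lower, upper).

(-0.834, 0.105)

z_r = atanh(-0.499) = -0.547974;  SE = 1/√(n−3) = 1/√9 = 0.333333
z-limits: -0.547974 ± 1.960·0.333333 = -0.547974 ± 0.653333 = [-1.201307, 0.105359]
ρ-limits: (tanh -1.201307, tanh 0.105359) = (-0.834, 0.105)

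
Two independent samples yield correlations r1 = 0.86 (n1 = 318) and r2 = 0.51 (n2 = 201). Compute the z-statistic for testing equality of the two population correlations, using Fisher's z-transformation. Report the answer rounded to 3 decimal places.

8.056

z1 = atanh(0.86) = 1.293345,  z2 = atanh(0.51) = 0.562730
SE = √(1/(n1−3) + 1/(n2−3)) = √(1/315 + 1/198) = √(0.0031746 + 0.0050505) = √0.0082251 = 0.090692
z = (z1 − z2)/SE = (1.293345 − 0.562730) / 0.090692 = 0.730615 / 0.090692 = 8.056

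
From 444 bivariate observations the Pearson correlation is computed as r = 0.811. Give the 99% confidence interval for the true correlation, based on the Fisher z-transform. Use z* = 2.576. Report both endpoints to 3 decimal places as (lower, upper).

z_r = atanh(0.811) = 1.129944;  SE = 1/√(n−3) = 1/√441 = 0.047619
z-limits: 1.129944 ± 2.576·0.047619 = 1.129944 ± 0.122667 = [1.007277, 1.252611]
ρ-limits: (tanh 1.007277, tanh 1.252611) = (0.765, 0.849)

(0.765, 0.849)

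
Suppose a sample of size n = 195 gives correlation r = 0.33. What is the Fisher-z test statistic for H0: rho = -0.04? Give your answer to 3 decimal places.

5.305

Fisher z: atanh(0.33) = 0.342828, atanh(-0.04) = -0.040021
z = (z_r − z_0)·√(n−3) = (0.342828 − (-0.040021))·√192 = 0.382849 · 13.856406 = 5.305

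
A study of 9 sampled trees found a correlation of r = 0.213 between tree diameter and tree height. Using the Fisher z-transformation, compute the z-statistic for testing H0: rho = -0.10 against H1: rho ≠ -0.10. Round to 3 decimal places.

Fisher z: atanh(0.213) = 0.216312, atanh(-0.10) = -0.100335
z = (z_r − z_0)·√(n−3) = (0.216312 − (-0.100335))·√6 = 0.316647 · 2.449490 = 0.776

0.776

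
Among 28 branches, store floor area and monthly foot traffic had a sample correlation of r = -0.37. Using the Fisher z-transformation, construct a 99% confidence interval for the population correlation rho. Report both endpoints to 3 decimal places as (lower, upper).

(-0.718, 0.126)

Fisher z: z_r = atanh(r) = ½·ln((1+(-0.37))/(1−(-0.37))) = -0.388423
SE(z) = 1/√(n−3) = 1/√25 = 0.200000
99% ⇒ z* = 2.576; margin = 2.576·0.200000 = 0.515200
CI on z-scale: (-0.903623, 0.126777)
Back-transform: tanh(-0.903623) = -0.718057, tanh(0.126777) = 0.126102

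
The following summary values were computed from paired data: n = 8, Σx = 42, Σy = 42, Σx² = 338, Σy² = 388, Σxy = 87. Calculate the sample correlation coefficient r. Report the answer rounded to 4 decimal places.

-0.9516

Numerator: nΣxy − (Σx)(Σy) = 8·87 − (42)(42) = -1068
Denominator: √[(nΣx²−(Σx)²)(nΣy²−(Σy)²)]
  nΣx²−(Σx)² = 8·338 − 1764 = 940;  nΣy²−(Σy)² = 8·388 − 1764 = 1340
  √(940·1340) = √1259600 = 1122.3190
r = -1068 / 1122.3190 = -0.9516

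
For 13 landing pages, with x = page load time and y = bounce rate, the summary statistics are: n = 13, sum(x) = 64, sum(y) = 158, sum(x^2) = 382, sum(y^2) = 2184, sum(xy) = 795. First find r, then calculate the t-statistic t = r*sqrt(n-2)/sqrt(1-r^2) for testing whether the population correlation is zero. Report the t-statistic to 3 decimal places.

0.432

Numerator: nΣxy − (Σx)(Σy) = 13·795 − (64)(158) = 223
Denominator: √[(nΣx²−(Σx)²)(nΣy²−(Σy)²)]
  nΣx²−(Σx)² = 13·382 − 4096 = 870;  nΣy²−(Σy)² = 13·2184 − 24964 = 3428
  √(870·3428) = √2982360 = 1726.9511
r = 223 / 1726.9511 = 0.1291
t = r·√(n−2)/√(1−r²) = 0.1291·√11 / √(1−0.016667) = 0.428176 / 0.991631 = 0.432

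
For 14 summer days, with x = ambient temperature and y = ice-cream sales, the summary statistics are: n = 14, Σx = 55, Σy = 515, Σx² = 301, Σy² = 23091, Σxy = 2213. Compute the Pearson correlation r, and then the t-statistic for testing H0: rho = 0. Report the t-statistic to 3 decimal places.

S_xy = nΣxy − ΣxΣy = 14·2213 − 55·515 = 30982 − 28325 = 2657
S_xx = nΣx² − (Σx)² = 14·301 − 55² = 4214 − 3025 = 1189
S_yy = nΣy² − (Σy)² = 14·23091 − 515² = 323274 − 265225 = 58049
r = S_xy / √(S_xx·S_yy) = 2657 / √(1189·58049) = 2657 / √69020261 = 2657 / 8307.8433 = 0.3198
t = r·√(n−2)/√(1−r²) = 0.3198·√12 / √(1−0.102272) = 1.107820 / 0.947485 = 1.169

1.169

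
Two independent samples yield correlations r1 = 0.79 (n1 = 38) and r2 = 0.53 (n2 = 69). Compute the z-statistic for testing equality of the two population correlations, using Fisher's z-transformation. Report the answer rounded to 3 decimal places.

2.302

z1 = atanh(0.79) = 1.071432,  z2 = atanh(0.53) = 0.590145
SE = √(1/(n1−3) + 1/(n2−3)) = √(1/35 + 1/66) = √(0.0285714 + 0.0151515) = √0.0437229 = 0.209100
z = (z1 − z2)/SE = (1.071432 − 0.590145) / 0.209100 = 0.481287 / 0.209100 = 2.302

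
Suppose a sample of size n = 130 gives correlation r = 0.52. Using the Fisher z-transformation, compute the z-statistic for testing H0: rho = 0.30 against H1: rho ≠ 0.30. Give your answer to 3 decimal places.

3.007

z_r = atanh(0.52) = 0.576340,  z_0 = atanh(0.30) = 0.309520
SE = 1/√(n−3) = 1/√127 = 0.088736
z = (z_r − z_0)/SE = (0.576340 − 0.309520) / 0.088736 = 0.266820 / 0.088736 = 3.007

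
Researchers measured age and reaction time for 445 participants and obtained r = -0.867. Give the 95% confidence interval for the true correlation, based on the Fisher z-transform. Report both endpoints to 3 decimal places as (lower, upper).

Fisher z: z_r = atanh(r) = ½·ln((1+(-0.867))/(1−(-0.867))) = -1.320870
SE(z) = 1/√(n−3) = 1/√442 = 0.047565
95% ⇒ z* = 1.960; margin = 1.960·0.047565 = 0.093227
CI on z-scale: (-1.414097, -1.227643)
Back-transform: tanh(-1.414097) = -0.888361, tanh(-1.227643) = -0.841894

(-0.888, -0.842)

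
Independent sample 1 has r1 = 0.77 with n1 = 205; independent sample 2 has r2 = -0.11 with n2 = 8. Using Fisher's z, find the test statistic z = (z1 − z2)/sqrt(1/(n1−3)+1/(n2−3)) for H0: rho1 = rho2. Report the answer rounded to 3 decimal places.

z1 = atanh(0.77) = 1.020328,  z2 = atanh(-0.11) = -0.110447
SE = √(1/(n1−3) + 1/(n2−3)) = √(1/202 + 1/5) = √(0.0049505 + 0.2000000) = √0.2049505 = 0.452715
z = (z1 − z2)/SE = (1.020328 − (-0.110447)) / 0.452715 = 1.130775 / 0.452715 = 2.498

2.498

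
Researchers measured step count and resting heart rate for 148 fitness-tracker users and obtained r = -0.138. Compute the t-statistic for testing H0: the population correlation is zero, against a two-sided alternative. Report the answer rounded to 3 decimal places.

-1.684

1 − r² = 1 − 0.019044 = 0.980956;  √(1−r²) = 0.990432
√(n−2) = √146 = 12.083046
t = r·√(n−2)/√(1−r²) = -0.138 · 12.083046 / 0.990432 = -1.684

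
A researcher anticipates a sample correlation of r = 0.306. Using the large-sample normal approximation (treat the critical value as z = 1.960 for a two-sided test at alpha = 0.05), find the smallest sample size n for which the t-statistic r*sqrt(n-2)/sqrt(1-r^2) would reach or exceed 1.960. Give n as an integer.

r√(n−2)/√(1−r²) ≥ 1.960  ⇔  n−2 ≥ (1.960)²·(1−r²)/r²
(1−r²)/r² = (1−0.093636)/0.093636 = 9.6797
n ≥ 2 + 3.8416·9.6797 = 2 + 37.1855 = 39.1855
⌈39.1855⌉ = 40

40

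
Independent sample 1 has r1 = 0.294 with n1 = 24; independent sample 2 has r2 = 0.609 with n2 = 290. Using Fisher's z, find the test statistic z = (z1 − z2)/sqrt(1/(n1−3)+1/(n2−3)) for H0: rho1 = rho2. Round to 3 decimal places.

-1.789

Fisher z-transforms: z1 = atanh(0.294) = 0.302939, z2 = atanh(0.609) = 0.707330; difference d = -0.404391
Var(d) = 1/21 + 1/287 = 0.0476190 + 0.0034843 = 0.0511033
z = d/√Var(d) = -0.404391 / √0.0511033 = -0.404391 / 0.226060 = -1.789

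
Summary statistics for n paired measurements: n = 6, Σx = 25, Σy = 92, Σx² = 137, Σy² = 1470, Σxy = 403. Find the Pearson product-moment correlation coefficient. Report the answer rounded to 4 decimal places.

0.4456

Numerator: nΣxy − (Σx)(Σy) = 6·403 − (25)(92) = 118
Denominator: √[(nΣx²−(Σx)²)(nΣy²−(Σy)²)]
  nΣx²−(Σx)² = 6·137 − 625 = 197;  nΣy²−(Σy)² = 6·1470 − 8464 = 356
  √(197·356) = √70132 = 264.8245
r = 118 / 264.8245 = 0.4456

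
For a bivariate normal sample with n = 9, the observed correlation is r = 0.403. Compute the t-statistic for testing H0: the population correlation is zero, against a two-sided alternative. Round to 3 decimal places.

1.165

1 − r² = 1 − 0.162409 = 0.837591;  √(1−r²) = 0.915200
√(n−2) = √7 = 2.645751
t = r·√(n−2)/√(1−r²) = 0.403 · 2.645751 / 0.915200 = 1.165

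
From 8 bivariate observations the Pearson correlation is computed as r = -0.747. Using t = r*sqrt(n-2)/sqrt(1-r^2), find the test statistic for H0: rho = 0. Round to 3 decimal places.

1 − r² = 1 − 0.558009 = 0.441991;  √(1−r²) = 0.664824
√(n−2) = √6 = 2.449490
t = r·√(n−2)/√(1−r²) = -0.747 · 2.449490 / 0.664824 = -2.752

-2.752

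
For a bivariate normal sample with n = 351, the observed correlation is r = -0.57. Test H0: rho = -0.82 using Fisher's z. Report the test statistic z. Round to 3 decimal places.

9.501

z_r = atanh(-0.57) = -0.647523,  z_0 = atanh(-0.82) = -1.156817
SE = 1/√(n−3) = 1/√348 = 0.053606
z = (z_r − z_0)/SE = (-0.647523 − (-1.156817)) / 0.053606 = 0.509294 / 0.053606 = 9.501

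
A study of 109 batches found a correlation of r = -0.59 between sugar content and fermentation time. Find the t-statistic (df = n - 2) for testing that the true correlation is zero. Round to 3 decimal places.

-7.559

1 − r² = 1 − 0.3481 = 0.6519;  √(1−r²) = 0.807403
√(n−2) = √107 = 10.344080
t = r·√(n−2)/√(1−r²) = -0.59 · 10.344080 / 0.807403 = -7.559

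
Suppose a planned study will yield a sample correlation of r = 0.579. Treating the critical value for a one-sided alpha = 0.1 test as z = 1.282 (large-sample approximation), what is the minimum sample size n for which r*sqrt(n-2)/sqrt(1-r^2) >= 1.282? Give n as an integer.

r√(n−2)/√(1−r²) ≥ 1.282  ⇔  n−2 ≥ (1.282)²·(1−r²)/r²
(1−r²)/r² = (1−0.335241)/0.335241 = 1.9829
n ≥ 2 + 1.643524·1.9829 = 2 + 3.2589 = 5.2589
⌈5.2589⌉ = 6

6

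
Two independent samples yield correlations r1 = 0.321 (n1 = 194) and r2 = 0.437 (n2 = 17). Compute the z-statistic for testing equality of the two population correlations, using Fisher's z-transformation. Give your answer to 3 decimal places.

-0.490

Fisher z-transforms: z1 = atanh(0.321) = 0.332762, z2 = atanh(0.437) = 0.468517; difference d = -0.135755
Var(d) = 1/191 + 1/14 = 0.0052356 + 0.0714286 = 0.0766642
z = d/√Var(d) = -0.135755 / √0.0766642 = -0.135755 / 0.276883 = -0.490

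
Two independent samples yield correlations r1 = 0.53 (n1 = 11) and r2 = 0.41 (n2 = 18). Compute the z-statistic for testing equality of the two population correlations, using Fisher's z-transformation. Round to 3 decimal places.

z1 = atanh(0.53) = 0.590145,  z2 = atanh(0.41) = 0.435611
SE = √(1/(n1−3) + 1/(n2−3)) = √(1/8 + 1/15) = √(0.1250000 + 0.0666667) = √0.1916667 = 0.437798
z = (z1 − z2)/SE = (0.590145 − 0.435611) / 0.437798 = 0.154534 / 0.437798 = 0.353

0.353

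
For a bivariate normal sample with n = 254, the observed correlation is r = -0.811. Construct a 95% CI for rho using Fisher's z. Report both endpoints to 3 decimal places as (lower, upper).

Fisher z: z_r = atanh(r) = ½·ln((1+(-0.811))/(1−(-0.811))) = -1.129944
SE(z) = 1/√(n−3) = 1/√251 = 0.063119
95% ⇒ z* = 1.960; margin = 1.960·0.063119 = 0.123713
CI on z-scale: (-1.253657, -1.006231)
Back-transform: tanh(-1.253657) = -0.849306, tanh(-1.006231) = -0.764199

(-0.849, -0.764)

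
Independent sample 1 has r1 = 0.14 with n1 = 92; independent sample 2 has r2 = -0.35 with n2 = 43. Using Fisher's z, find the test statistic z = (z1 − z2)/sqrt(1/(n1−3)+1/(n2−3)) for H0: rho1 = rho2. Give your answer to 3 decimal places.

2.660

Fisher z-transforms: z1 = atanh(0.14) = 0.140926, z2 = atanh(-0.35) = -0.365444; difference d = 0.506370
Var(d) = 1/89 + 1/40 = 0.0112360 + 0.0250000 = 0.0362360
z = d/√Var(d) = 0.506370 / √0.0362360 = 0.506370 / 0.190358 = 2.660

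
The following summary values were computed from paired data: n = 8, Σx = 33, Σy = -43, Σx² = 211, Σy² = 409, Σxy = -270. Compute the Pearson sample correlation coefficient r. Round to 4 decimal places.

Numerator: nΣxy − (Σx)(Σy) = 8·(-270) − (33)(-43) = -741
Denominator: √[(nΣx²−(Σx)²)(nΣy²−(Σy)²)]
  nΣx²−(Σx)² = 8·211 − 1089 = 599;  nΣy²−(Σy)² = 8·409 − 1849 = 1423
  √(599·1423) = √852377 = 923.2427
r = -741 / 923.2427 = -0.8026

-0.8026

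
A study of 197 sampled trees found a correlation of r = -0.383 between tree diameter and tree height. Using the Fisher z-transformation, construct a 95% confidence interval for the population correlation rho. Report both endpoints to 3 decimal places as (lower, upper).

(-0.496, -0.257)

z_r = atanh(-0.383) = -0.403571;  SE = 1/√(n−3) = 1/√194 = 0.071796
z-limits: -0.403571 ± 1.960·0.071796 = -0.403571 ± 0.140720 = [-0.544291, -0.262851]
ρ-limits: (tanh -0.544291, tanh -0.262851) = (-0.496, -0.257)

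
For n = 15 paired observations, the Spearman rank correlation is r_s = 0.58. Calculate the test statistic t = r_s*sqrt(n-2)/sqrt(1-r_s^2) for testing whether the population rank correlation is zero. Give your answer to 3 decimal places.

t = r_s·√(n−2) / √(1−r_s²) with r_s = 0.58, n = 15
  = 0.58·√13 / √(1 − 0.3364)
  = 0.58·3.605551 / 0.814616
  = 2.091220 / 0.814616 = 2.567

2.567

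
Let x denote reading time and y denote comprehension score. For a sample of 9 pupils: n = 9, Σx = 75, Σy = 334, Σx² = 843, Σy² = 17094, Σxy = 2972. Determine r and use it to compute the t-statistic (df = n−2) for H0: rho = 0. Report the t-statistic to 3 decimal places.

S_xy = nΣxy − ΣxΣy = 9·2972 − 75·334 = 26748 − 25050 = 1698
S_xx = nΣx² − (Σx)² = 9·843 − 75² = 7587 − 5625 = 1962
S_yy = nΣy² − (Σy)² = 9·17094 − 334² = 153846 − 111556 = 42290
r = S_xy / √(S_xx·S_yy) = 1698 / √(1962·42290) = 1698 / √82972980 = 1698 / 9108.9505 = 0.1864
t = r·√(n−2)/√(1−r²) = 0.1864·√7 / √(1−0.034745) = 0.493168 / 0.982474 = 0.502

0.502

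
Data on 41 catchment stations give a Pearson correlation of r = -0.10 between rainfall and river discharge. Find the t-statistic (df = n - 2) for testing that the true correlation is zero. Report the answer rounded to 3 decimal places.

-0.628

1 − r² = 1 − 0.0100 = 0.9900;  √(1−r²) = 0.994987
√(n−2) = √39 = 6.244998
t = r·√(n−2)/√(1−r²) = -0.10 · 6.244998 / 0.994987 = -0.628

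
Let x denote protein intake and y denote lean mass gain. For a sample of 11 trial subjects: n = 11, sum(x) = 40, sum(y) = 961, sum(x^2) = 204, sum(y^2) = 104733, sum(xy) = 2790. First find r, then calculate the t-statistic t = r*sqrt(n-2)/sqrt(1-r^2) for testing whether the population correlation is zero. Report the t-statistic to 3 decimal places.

S_xy = nΣxy − ΣxΣy = 11·2790 − 40·961 = 30690 − 38440 = -7750
S_xx = nΣx² − (Σx)² = 11·204 − 40² = 2244 − 1600 = 644
S_yy = nΣy² − (Σy)² = 11·104733 − 961² = 1152063 − 923521 = 228542
r = S_xy / √(S_xx·S_yy) = -7750 / √(644·228542) = -7750 / √147181048 = -7750 / 12131.8196 = -0.6388
t = r·√(n−2)/√(1−r²) = -0.6388·√9 / √(1−0.408065) = -1.916400 / 0.769373 = -2.491

-2.491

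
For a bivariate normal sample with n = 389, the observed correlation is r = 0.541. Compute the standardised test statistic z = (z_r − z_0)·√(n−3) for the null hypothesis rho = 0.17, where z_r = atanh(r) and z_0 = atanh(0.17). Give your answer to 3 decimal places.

z_r = atanh(0.541) = 0.605568,  z_0 = atanh(0.17) = 0.171667
SE = 1/√(n−3) = 1/√386 = 0.050899
z = (z_r − z_0)/SE = (0.605568 − 0.171667) / 0.050899 = 0.433901 / 0.050899 = 8.525

8.525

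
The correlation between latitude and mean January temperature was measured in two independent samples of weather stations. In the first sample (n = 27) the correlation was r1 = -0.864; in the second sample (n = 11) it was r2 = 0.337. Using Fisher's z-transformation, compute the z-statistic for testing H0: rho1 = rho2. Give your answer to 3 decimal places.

-4.065

Fisher z-transforms: z1 = atanh(-0.864) = -1.308913, z2 = atanh(0.337) = 0.350704; difference d = -1.659617
Var(d) = 1/24 + 1/8 = 0.0416667 + 0.1250000 = 0.1666667
z = d/√Var(d) = -1.659617 / √0.1666667 = -1.659617 / 0.408248 = -4.065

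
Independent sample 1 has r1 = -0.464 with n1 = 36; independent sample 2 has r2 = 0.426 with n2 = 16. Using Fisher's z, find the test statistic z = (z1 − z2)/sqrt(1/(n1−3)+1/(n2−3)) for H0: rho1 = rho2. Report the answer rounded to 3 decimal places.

Fisher z-transforms: z1 = atanh(-0.464) = -0.502397, z2 = atanh(0.426) = 0.455000; difference d = -0.957397
Var(d) = 1/33 + 1/13 = 0.0303030 + 0.0769231 = 0.1072261
z = d/√Var(d) = -0.957397 / √0.1072261 = -0.957397 / 0.327454 = -2.924

-2.924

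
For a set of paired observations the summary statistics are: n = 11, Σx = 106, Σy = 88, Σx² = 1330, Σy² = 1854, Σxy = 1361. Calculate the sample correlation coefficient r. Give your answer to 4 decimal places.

0.8612

S_xy = nΣxy − ΣxΣy = 11·1361 − 106·88 = 14971 − 9328 = 5643
S_xx = nΣx² − (Σx)² = 11·1330 − 106² = 14630 − 11236 = 3394
S_yy = nΣy² − (Σy)² = 11·1854 − 88² = 20394 − 7744 = 12650
r = S_xy / √(S_xx·S_yy) = 5643 / √(3394·12650) = 5643 / √42934100 = 5643 / 6552.4118 = 0.8612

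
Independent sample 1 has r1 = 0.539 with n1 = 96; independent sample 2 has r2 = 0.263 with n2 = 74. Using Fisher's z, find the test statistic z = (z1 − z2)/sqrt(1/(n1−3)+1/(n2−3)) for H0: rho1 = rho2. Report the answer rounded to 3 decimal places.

2.116

Fisher z-transforms: z1 = atanh(0.539) = 0.602745, z2 = atanh(0.263) = 0.269329; difference d = 0.333416
Var(d) = 1/93 + 1/71 = 0.0107527 + 0.0140845 = 0.0248372
z = d/√Var(d) = 0.333416 / √0.0248372 = 0.333416 / 0.157598 = 2.116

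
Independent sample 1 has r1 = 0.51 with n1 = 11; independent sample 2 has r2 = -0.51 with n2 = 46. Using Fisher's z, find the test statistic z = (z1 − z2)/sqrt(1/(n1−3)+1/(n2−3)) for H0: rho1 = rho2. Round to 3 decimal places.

Fisher z-transforms: z1 = atanh(0.51) = 0.562730, z2 = atanh(-0.51) = -0.562730; difference d = 1.125460
Var(d) = 1/8 + 1/43 = 0.1250000 + 0.0232558 = 0.1482558
z = d/√Var(d) = 1.125460 / √0.1482558 = 1.125460 / 0.385040 = 2.923

2.923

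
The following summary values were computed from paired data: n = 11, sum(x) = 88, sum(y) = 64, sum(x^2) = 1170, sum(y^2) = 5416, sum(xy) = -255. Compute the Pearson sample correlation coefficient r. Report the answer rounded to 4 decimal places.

Numerator: nΣxy − (Σx)(Σy) = 11·(-255) − (88)(64) = -8437
Denominator: √[(nΣx²−(Σx)²)(nΣy²−(Σy)²)]
  nΣx²−(Σx)² = 11·1170 − 7744 = 5126;  nΣy²−(Σy)² = 11·5416 − 4096 = 55480
  √(5126·55480) = √284390480 = 16863.8809
r = -8437 / 16863.8809 = -0.5003

-0.5003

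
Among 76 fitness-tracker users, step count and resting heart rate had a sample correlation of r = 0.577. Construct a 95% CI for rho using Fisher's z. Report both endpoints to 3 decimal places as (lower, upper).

Fisher z: z_r = atanh(r) = ½·ln((1+0.577)/(1−0.577)) = 0.657954
SE(z) = 1/√(n−3) = 1/√73 = 0.117041
95% ⇒ z* = 1.960; margin = 1.960·0.117041 = 0.229400
CI on z-scale: (0.428554, 0.887354)
Back-transform: tanh(0.428554) = 0.404112, tanh(0.887354) = 0.710084

(0.404, 0.710)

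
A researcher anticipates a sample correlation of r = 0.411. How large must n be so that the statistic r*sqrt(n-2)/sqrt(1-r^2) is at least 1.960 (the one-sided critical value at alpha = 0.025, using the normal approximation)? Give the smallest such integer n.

r√(n−2)/√(1−r²) ≥ 1.960  ⇔  n−2 ≥ (1.960)²·(1−r²)/r²
(1−r²)/r² = (1−0.168921)/0.168921 = 4.9199
n ≥ 2 + 3.8416·4.9199 = 2 + 18.9003 = 20.9003
⌈20.9003⌉ = 21

21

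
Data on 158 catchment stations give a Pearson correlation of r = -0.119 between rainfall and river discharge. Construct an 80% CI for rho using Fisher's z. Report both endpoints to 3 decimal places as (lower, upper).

(-0.219, -0.017)

Fisher z: z_r = atanh(r) = ½·ln((1+(-0.119))/(1−(-0.119))) = -0.119567
SE(z) = 1/√(n−3) = 1/√155 = 0.080322
80% ⇒ z* = 1.282; margin = 1.282·0.080322 = 0.102973
CI on z-scale: (-0.222540, -0.016594)
Back-transform: tanh(-0.222540) = -0.218938, tanh(-0.016594) = -0.016592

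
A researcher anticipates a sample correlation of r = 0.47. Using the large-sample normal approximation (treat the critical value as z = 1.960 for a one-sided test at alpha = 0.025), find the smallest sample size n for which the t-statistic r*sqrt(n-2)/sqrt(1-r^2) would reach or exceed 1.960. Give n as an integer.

16

r√(n−2)/√(1−r²) ≥ 1.960  ⇔  n−2 ≥ (1.960)²·(1−r²)/r²
(1−r²)/r² = (1−0.2209)/0.2209 = 3.5269
n ≥ 2 + 3.8416·3.5269 = 2 + 13.5489 = 15.5489
⌈15.5489⌉ = 16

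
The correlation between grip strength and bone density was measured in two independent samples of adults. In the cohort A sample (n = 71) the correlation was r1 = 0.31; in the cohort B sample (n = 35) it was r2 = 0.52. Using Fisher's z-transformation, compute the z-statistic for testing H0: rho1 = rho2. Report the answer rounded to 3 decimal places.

-1.193

Fisher z-transforms: z1 = atanh(0.31) = 0.320545, z2 = atanh(0.52) = 0.576340; difference d = -0.255795
Var(d) = 1/68 + 1/32 = 0.0147059 + 0.0312500 = 0.0459559
z = d/√Var(d) = -0.255795 / √0.0459559 = -0.255795 / 0.214373 = -1.193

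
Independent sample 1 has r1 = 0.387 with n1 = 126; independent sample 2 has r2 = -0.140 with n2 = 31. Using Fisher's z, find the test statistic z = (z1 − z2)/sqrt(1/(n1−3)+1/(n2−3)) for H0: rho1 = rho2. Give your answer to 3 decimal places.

z1 = atanh(0.387) = 0.408267,  z2 = atanh(-0.140) = -0.140926
SE = √(1/(n1−3) + 1/(n2−3)) = √(1/123 + 1/28) = √(0.0081301 + 0.0357143) = √0.0438444 = 0.209391
z = (z1 − z2)/SE = (0.408267 − (-0.140926)) / 0.209391 = 0.549193 / 0.209391 = 2.623

2.623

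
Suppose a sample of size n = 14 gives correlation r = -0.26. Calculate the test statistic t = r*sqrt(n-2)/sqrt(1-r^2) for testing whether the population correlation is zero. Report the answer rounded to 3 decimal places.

1 − r² = 1 − 0.0676 = 0.9324;  √(1−r²) = 0.965609
√(n−2) = √12 = 3.464102
t = r·√(n−2)/√(1−r²) = -0.26 · 3.464102 / 0.965609 = -0.933

-0.933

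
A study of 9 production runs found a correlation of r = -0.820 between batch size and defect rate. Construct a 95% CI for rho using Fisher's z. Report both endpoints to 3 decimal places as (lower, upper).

z_r = atanh(-0.820) = -1.156817;  SE = 1/√(n−3) = 1/√6 = 0.408248
z-limits: -1.156817 ± 1.960·0.408248 = -1.156817 ± 0.800166 = [-1.956983, -0.356651]
ρ-limits: (tanh -1.956983, tanh -0.356651) = (-0.961, -0.342)

(-0.961, -0.342)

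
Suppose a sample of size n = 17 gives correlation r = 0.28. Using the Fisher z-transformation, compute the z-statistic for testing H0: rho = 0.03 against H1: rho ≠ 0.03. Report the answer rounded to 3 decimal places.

0.964

z_r = atanh(0.28) = 0.287682,  z_0 = atanh(0.03) = 0.030009
SE = 1/√(n−3) = 1/√14 = 0.267261
z = (z_r − z_0)/SE = (0.287682 − 0.030009) / 0.267261 = 0.257673 / 0.267261 = 0.964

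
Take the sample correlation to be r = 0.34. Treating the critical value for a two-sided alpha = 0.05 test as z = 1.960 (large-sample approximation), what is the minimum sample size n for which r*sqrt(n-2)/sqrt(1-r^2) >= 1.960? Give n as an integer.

r√(n−2)/√(1−r²) ≥ 1.960  ⇔  n−2 ≥ (1.960)²·(1−r²)/r²
(1−r²)/r² = (1−0.1156)/0.1156 = 7.6505
n ≥ 2 + 3.8416·7.6505 = 2 + 29.3902 = 31.3902
⌈31.3902⌉ = 32

32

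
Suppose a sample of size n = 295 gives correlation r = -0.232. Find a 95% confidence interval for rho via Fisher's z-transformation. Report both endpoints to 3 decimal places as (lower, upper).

z_r = atanh(-0.232) = -0.236302;  SE = 1/√(n−3) = 1/√292 = 0.058521
z-limits: -0.236302 ± 1.960·0.058521 = -0.236302 ± 0.114701 = [-0.351003, -0.121601]
ρ-limits: (tanh -0.351003, tanh -0.121601) = (-0.337, -0.121)

(-0.337, -0.121)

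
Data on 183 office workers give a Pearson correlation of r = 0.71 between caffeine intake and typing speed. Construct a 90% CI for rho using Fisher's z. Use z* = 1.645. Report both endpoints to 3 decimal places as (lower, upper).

(0.644, 0.766)

z_r = atanh(0.71) = 0.887184;  SE = 1/√(n−3) = 1/√180 = 0.074536
z-limits: 0.887184 ± 1.645·0.074536 = 0.887184 ± 0.122612 = [0.764572, 1.009796]
ρ-limits: (tanh 0.764572, tanh 1.009796) = (0.644, 0.766)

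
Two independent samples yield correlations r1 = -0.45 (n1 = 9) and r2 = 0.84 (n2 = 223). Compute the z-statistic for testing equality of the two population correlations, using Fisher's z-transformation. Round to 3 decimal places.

z1 = atanh(-0.45) = -0.484700,  z2 = atanh(0.84) = 1.221174
SE = √(1/(n1−3) + 1/(n2−3)) = √(1/6 + 1/220) = √(0.1666667 + 0.0045455) = √0.1712122 = 0.413778
z = (z1 − z2)/SE = (-0.484700 − 1.221174) / 0.413778 = -1.705874 / 0.413778 = -4.123

-4.123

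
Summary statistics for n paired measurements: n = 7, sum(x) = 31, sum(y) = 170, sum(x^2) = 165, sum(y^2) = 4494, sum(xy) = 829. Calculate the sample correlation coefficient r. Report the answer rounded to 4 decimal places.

S_xy = nΣxy − ΣxΣy = 7·829 − 31·170 = 5803 − 5270 = 533
S_xx = nΣx² − (Σx)² = 7·165 − 31² = 1155 − 961 = 194
S_yy = nΣy² − (Σy)² = 7·4494 − 170² = 31458 − 28900 = 2558
r = S_xy / √(S_xx·S_yy) = 533 / √(194·2558) = 533 / √496252 = 533 / 704.4516 = 0.7566

0.7566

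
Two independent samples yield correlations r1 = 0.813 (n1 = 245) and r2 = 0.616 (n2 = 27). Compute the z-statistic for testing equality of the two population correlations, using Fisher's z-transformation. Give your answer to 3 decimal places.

1.950

z1 = atanh(0.813) = 1.135815,  z2 = atanh(0.616) = 0.718533
SE = √(1/(n1−3) + 1/(n2−3)) = √(1/242 + 1/24) = √(0.0041322 + 0.0416667) = √0.0457989 = 0.214007
z = (z1 − z2)/SE = (1.135815 − 0.718533) / 0.214007 = 0.417282 / 0.214007 = 1.950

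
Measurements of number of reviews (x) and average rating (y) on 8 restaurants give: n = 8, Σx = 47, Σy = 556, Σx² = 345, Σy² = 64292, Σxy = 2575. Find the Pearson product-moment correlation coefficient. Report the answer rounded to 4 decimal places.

-0.5203

Numerator: nΣxy − (Σx)(Σy) = 8·2575 − (47)(556) = -5532
Denominator: √[(nΣx²−(Σx)²)(nΣy²−(Σy)²)]
  nΣx²−(Σx)² = 8·345 − 2209 = 551;  nΣy²−(Σy)² = 8·64292 − 309136 = 205200
  √(551·205200) = √113065200 = 10633.2121
r = -5532 / 10633.2121 = -0.5203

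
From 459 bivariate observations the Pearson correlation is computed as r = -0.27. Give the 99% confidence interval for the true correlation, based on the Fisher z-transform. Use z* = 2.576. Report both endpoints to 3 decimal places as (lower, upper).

(-0.378, -0.155)

Fisher z: z_r = atanh(r) = ½·ln((1+(-0.27))/(1−(-0.27))) = -0.276864
SE(z) = 1/√(n−3) = 1/√456 = 0.046829
99% ⇒ z* = 2.576; margin = 2.576·0.046829 = 0.120632
CI on z-scale: (-0.397496, -0.156232)
Back-transform: tanh(-0.397496) = -0.377804, tanh(-0.156232) = -0.154973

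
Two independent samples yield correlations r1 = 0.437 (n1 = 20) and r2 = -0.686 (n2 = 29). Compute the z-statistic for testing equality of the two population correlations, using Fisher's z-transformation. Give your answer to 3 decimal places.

4.196

Fisher z-transforms: z1 = atanh(0.437) = 0.468517, z2 = atanh(-0.686) = -0.840361; difference d = 1.308878
Var(d) = 1/17 + 1/26 = 0.0588235 + 0.0384615 = 0.0972850
z = d/√Var(d) = 1.308878 / √0.0972850 = 1.308878 / 0.311905 = 4.196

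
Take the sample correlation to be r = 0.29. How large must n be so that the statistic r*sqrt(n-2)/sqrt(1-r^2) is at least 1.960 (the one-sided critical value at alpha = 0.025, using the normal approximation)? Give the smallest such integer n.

Need r·√(n−2)/√(1−r²) ≥ 1.960
√(n−2) ≥ 1.960·√(1−0.0841) / 0.29 = 1.960·0.957027 / 0.29 = 6.4682
n−2 ≥ 41.8376  ⇒  n ≥ 43.8376
Smallest integer n = 44

44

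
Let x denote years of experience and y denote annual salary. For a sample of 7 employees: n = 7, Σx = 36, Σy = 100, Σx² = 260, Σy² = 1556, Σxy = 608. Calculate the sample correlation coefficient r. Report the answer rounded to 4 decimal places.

S_xy = nΣxy − ΣxΣy = 7·608 − 36·100 = 4256 − 3600 = 656
S_xx = nΣx² − (Σx)² = 7·260 − 36² = 1820 − 1296 = 524
S_yy = nΣy² − (Σy)² = 7·1556 − 100² = 10892 − 10000 = 892
r = S_xy / √(S_xx·S_yy) = 656 / √(524·892) = 656 / √467408 = 656 / 683.6724 = 0.9595

0.9595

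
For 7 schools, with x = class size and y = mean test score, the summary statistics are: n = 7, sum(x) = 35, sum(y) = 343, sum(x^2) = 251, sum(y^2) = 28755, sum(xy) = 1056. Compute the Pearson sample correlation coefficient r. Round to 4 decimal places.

Numerator: nΣxy − (Σx)(Σy) = 7·1056 − (35)(343) = -4613
Denominator: √[(nΣx²−(Σx)²)(nΣy²−(Σy)²)]
  nΣx²−(Σx)² = 7·251 − 1225 = 532;  nΣy²−(Σy)² = 7·28755 − 117649 = 83636
  √(532·83636) = √44494352 = 6670.4087
r = -4613 / 6670.4087 = -0.6916

-0.6916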